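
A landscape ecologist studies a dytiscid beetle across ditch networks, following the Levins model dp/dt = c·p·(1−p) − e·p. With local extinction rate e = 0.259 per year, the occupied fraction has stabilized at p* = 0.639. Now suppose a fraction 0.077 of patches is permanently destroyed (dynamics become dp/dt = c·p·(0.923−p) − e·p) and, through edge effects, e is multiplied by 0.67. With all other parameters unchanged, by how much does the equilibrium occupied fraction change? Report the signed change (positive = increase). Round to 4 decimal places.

Balance c(1−p*) = e gives c = e/(1 − 0.63900) = 0.259/0.36100 = 0.71745.
New p* = 0.923 − e/c = 0.923 − 0.17353/0.71745 = 0.68113.
Δp* = 0.68113 − 0.63900 = +0.04213.

0.0421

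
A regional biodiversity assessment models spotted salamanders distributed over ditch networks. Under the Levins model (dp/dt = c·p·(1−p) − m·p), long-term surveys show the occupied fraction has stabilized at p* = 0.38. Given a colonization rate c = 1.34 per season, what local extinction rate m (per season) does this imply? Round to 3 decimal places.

0.831

At equilibrium c(1−p*) = m.
m = 1.34 × (1 − 0.38) = 1.34 × 0.6200 = 0.8308.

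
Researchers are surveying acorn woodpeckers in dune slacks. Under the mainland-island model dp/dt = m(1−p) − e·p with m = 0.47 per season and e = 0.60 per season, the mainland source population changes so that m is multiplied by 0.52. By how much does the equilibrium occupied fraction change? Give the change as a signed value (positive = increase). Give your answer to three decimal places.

-0.150

Before: p* = 0.47/(0.47+0.60) = 0.4393.
After: m = 0.2444, e = 0.6; p* = 0.2444/0.8444 = 0.2894.
Δp* = 0.2894 − 0.4393 = -0.1498.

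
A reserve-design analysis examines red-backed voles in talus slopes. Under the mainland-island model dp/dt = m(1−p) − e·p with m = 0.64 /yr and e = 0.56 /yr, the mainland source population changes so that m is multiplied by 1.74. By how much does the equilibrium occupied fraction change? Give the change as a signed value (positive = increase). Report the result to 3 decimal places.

0.132

Before: p* = 0.64/(0.64+0.56) = 0.5333.
After: m = 1.1136, e = 0.56; p* = 1.1136/1.6736 = 0.6654.
Δp* = 0.6654 − 0.5333 = +0.1321.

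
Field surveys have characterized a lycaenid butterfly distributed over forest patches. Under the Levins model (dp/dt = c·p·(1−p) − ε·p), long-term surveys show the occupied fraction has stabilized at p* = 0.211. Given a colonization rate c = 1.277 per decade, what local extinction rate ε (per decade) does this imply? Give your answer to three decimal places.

1.008

At equilibrium c(1−p*) = ε.
ε = 1.277 × (1 − 0.211) = 1.277 × 0.7890 = 1.0076.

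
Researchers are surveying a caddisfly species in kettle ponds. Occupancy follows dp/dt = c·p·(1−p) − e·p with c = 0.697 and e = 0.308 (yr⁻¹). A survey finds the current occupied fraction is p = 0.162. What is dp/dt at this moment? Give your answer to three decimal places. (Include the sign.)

0.045

Colonization term: c·p·(1−p) = 0.697×0.162×0.8380 = 0.09462.
Extinction term: e·p = 0.04990.
dp/dt = 0.09462 − 0.04990 = 0.04473.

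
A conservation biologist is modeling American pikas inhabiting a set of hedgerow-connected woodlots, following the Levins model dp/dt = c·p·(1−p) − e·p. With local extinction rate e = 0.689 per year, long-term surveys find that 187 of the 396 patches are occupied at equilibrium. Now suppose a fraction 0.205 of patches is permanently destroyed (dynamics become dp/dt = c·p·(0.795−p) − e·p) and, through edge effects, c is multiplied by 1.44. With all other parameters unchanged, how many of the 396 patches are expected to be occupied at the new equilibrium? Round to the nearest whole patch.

170

Observed p* = 187/396 = 0.47222.
Balance c(1−p*) = e gives c = e/(1 − 0.47222) = 0.689/0.52778 = 1.30547.
New p* = 0.795 − e/c = 0.795 − 0.68900/1.87988 = 0.42849.
Expected occupied = 396 × 0.42849 = 169.68 ≈ 170.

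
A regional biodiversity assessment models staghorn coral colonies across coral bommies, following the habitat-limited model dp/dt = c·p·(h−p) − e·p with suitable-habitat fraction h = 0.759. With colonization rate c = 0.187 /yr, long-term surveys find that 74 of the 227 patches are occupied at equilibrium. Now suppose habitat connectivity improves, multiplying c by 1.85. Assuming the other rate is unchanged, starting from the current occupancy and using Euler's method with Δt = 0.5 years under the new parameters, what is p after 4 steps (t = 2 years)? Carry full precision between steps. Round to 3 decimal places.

Observed p* = 74/227 = 0.32599.
Balance c(h−p*) = e gives e = 0.187×(0.759 − 0.32599) = 0.08097.
Starting from p₀ = 0.32599; update p ← p + (dp/dt)·Δt with the new parameters.
step 1: Δp = +0.01122, p = 0.33721
step 2: Δp = +0.01095, p = 0.34816
step 3: Δp = +0.01065, p = 0.35881
step 4: Δp = +0.01031, p = 0.36912

0.369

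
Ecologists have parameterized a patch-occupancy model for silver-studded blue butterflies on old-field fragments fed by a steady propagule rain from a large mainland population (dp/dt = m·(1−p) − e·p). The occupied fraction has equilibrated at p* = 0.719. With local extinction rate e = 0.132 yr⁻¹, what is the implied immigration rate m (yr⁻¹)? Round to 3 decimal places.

At equilibrium m(1−p*) = e·p*, so m = e·p*/(1−p*).
m = 0.132 × 0.719 / 0.2810 = 0.0949/0.2810 = 0.3378.

0.338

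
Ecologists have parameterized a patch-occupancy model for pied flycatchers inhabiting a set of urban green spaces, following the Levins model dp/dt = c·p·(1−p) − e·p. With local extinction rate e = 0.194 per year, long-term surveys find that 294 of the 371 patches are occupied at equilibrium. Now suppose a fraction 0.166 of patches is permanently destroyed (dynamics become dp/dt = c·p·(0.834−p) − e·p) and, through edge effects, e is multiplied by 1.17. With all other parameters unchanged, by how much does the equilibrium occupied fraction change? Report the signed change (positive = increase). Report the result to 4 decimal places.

-0.2013

Observed p* = 294/371 = 0.79245.
Balance c(1−p*) = e gives c = e/(1 − 0.79245) = 0.194/0.20755 = 0.93471.
New p* = 0.834 − e/c = 0.834 − 0.22698/0.93471 = 0.59117.
Δp* = 0.59117 − 0.79245 = -0.20128.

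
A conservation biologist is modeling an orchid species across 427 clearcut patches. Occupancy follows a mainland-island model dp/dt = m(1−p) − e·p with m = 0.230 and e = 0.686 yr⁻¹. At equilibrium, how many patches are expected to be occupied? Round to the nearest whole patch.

107

p* = m/(m+e) = 0.230/0.9160 = 0.2511.
Expected occupied patches = N × p* = 427 × 0.2511 = 107.22 ≈ 107.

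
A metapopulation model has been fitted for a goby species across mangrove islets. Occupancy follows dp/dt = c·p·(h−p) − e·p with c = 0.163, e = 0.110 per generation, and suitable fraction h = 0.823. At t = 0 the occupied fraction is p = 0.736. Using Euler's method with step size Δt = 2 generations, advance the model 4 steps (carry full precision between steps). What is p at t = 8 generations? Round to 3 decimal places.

Update rule: p ← p + [c·p·(h−p) − e·p]·Δt with Δt = 2.
p: 0.73600 → 0.59495  (Δp = -0.14105)
p: 0.59495 → 0.50830  (Δp = -0.08666)
p: 0.50830 → 0.44862  (Δp = -0.05968)
p: 0.44862 → 0.40468  (Δp = -0.04394)

0.405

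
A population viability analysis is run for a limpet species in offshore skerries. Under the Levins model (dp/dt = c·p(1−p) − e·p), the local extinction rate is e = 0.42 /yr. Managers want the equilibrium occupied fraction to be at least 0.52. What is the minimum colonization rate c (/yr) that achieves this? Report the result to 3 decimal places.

0.875

p* = 1 − e/c ≥ 0.52 requires e/c ≤ 0.4800, i.e. c ≥ e/0.4800.
c_min = 0.42/0.4800 = 0.8750.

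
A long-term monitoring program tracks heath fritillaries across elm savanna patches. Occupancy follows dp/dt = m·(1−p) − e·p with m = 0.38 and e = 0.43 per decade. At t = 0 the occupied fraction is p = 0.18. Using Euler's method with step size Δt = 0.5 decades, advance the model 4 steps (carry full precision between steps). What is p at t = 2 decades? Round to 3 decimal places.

0.433

Update rule: p ← p + [m·(1−p) − e·p]·Δt with Δt = 0.5.
  1  |  dp/dt·Δt = +0.117100  |  p_1 = 0.297100
  2  |  dp/dt·Δt = +0.069675  |  p_2 = 0.366775
  3  |  dp/dt·Δt = +0.041456  |  p_3 = 0.408231
  4  |  dp/dt·Δt = +0.024667  |  p_4 = 0.432897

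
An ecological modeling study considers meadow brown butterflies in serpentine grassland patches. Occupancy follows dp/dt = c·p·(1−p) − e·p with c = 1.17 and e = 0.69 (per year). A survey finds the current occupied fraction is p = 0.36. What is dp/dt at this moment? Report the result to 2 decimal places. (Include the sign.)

Colonization term: c·p·(1−p) = 1.17×0.36×0.6400 = 0.26957.
Extinction term: e·p = 0.24840.
dp/dt = 0.26957 − 0.24840 = 0.02117.

0.02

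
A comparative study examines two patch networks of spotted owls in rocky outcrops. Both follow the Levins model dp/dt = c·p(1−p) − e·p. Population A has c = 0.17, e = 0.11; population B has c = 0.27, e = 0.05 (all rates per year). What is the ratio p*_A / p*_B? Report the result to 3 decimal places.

0.433

A: p*_A = 1 − 0.11/0.17 = 0.3529.
B: p*_B = 1 − 0.05/0.27 = 0.8148.
p*_A / p*_B = 0.3529/0.8148 = 0.4332.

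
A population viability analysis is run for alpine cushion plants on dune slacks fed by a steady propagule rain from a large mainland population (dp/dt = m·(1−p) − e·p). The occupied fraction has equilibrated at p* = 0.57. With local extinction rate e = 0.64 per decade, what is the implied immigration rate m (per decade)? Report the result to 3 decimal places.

0.848

At equilibrium m(1−p*) = e·p*, so m = e·p*/(1−p*).
m = 0.64 × 0.57 / 0.4300 = 0.3648/0.4300 = 0.8484.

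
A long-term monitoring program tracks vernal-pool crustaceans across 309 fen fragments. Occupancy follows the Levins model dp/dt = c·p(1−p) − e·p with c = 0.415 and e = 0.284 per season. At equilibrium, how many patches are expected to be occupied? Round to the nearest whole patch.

98

p* = 1 − e/c = 1 − 0.284/0.415 = 0.3157.
Expected occupied patches = N × p* = 309 × 0.3157 = 97.54 ≈ 98.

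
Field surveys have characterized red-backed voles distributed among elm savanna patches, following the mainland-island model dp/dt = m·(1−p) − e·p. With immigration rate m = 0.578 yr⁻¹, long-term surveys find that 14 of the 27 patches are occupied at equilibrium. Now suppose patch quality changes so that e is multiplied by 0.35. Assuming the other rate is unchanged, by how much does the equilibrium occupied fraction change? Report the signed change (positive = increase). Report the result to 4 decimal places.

Observed p* = 14/27 = 0.51852.
Balance m(1−p*) = e·p* gives e = m(1−p*)/p* = 0.578×0.48148/0.51852 = 0.53671.
New p* = m/(m+e) = 0.57800/(0.57800+0.18785) = 0.75472.
Δp* = 0.75472 − 0.51852 = +0.23620.

0.2362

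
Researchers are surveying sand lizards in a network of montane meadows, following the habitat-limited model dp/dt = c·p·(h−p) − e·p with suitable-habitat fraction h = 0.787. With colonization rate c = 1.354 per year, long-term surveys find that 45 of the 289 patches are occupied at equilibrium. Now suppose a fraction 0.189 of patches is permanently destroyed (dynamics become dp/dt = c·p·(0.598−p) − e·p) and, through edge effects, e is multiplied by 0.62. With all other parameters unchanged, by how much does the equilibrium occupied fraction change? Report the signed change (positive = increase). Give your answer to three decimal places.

0.051

Observed p* = 45/289 = 0.15571.
Balance c(h−p*) = e gives e = 1.354×(0.787 − 0.15571) = 0.85477.
New p* = 0.598 − e/c = 0.598 − 0.52996/1.35400 = 0.20660.
Δp* = 0.20660 − 0.15571 = +0.05089.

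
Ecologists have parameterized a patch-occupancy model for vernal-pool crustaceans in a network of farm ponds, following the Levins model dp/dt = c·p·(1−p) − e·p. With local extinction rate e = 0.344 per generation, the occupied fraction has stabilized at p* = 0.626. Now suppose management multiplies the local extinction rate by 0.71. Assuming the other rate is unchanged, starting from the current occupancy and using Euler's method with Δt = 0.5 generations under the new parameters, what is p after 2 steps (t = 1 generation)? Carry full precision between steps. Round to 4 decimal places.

0.6806

Balance c(1−p*) = e gives c = e/(1 − 0.62600) = 0.344/0.37400 = 0.91979.
Starting from p₀ = 0.62600; update p ← p + (dp/dt)·Δt with the new parameters.
t = 0.5: p = 0.62600 + (+0.03122) = 0.65722
t = 1: p = 0.65722 + (+0.02334) = 0.68057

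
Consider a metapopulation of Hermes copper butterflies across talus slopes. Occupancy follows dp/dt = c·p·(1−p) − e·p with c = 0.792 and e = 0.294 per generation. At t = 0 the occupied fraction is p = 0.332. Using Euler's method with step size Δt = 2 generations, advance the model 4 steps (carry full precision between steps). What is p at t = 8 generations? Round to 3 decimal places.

0.629

Update rule: p ← p + [c·p·(1−p) − e·p]·Δt with Δt = 2.
p: 0.33200 → 0.48808  (Δp = +0.15608)
p: 0.48808 → 0.59686  (Δp = +0.10879)
p: 0.59686 → 0.62705  (Δp = +0.03018)
p: 0.62705 → 0.62878  (Δp = +0.00173)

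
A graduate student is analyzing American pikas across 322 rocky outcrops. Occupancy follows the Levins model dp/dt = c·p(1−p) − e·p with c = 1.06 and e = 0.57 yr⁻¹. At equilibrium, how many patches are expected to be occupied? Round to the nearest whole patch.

149

p* = 1 − e/c = 1 − 0.57/1.06 = 0.4623.
Expected occupied patches = N × p* = 322 × 0.4623 = 148.85 ≈ 149.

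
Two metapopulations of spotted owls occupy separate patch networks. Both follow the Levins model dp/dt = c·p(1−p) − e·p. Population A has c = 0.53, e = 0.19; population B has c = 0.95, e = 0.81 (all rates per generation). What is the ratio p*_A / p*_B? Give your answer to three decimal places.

4.353

A: p*_A = 1 − 0.19/0.53 = 0.6415.
B: p*_B = 1 − 0.81/0.95 = 0.1474.
p*_A / p*_B = 0.6415/0.1474 = 4.3531.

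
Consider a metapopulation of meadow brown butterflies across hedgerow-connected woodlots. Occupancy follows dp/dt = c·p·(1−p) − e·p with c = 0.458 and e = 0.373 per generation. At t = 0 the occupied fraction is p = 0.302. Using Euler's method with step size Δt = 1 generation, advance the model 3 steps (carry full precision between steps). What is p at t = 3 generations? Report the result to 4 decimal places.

Update rule: p ← p + [c·p·(1−p) − e·p]·Δt with Δt = 1.
p: 0.30200 → 0.28590  (Δp = -0.01610)
p: 0.28590 → 0.27276  (Δp = -0.01313)
p: 0.27276 → 0.26187  (Δp = -0.01089)

0.2619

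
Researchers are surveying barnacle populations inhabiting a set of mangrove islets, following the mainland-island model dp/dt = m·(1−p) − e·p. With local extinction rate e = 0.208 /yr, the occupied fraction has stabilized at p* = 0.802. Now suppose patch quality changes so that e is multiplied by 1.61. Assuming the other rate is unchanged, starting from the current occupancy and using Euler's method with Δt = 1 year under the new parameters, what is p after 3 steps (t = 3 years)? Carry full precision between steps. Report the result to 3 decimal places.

0.715

Balance m(1−p*) = e·p* gives m = e·p*/(1−p*) = 0.208×0.80200/0.19800 = 0.84251.
Starting from p₀ = 0.80200; update p ← p + (dp/dt)·Δt with the new parameters.
p: 0.80200 → 0.70024  (Δp = -0.10176)
p: 0.70024 → 0.71829  (Δp = +0.01805)
p: 0.71829 → 0.71509  (Δp = -0.00320)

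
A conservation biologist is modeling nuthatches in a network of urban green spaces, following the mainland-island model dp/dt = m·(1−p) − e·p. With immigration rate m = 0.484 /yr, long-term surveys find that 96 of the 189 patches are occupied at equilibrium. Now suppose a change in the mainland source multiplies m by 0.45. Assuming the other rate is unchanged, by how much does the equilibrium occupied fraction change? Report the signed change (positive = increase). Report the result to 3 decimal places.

-0.191

Observed p* = 96/189 = 0.50794.
Balance m(1−p*) = e·p* gives e = m(1−p*)/p* = 0.484×0.49206/0.50794 = 0.46887.
New p* = m/(m+e) = 0.21780/(0.21780+0.46887) = 0.31718.
Δp* = 0.31718 − 0.50794 = -0.19076.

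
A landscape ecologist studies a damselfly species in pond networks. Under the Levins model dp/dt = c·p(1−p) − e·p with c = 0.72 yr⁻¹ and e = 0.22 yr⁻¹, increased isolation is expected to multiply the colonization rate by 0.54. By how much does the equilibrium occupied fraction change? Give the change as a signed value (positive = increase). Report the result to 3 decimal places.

Before: p* = 1 − 0.22/0.72 = 0.6944.
After the change, c = 0.3888, e = 0.22, so p* = 1 − 0.22/0.3888 = 0.4342.
Δp* = 0.4342 − 0.6944 = -0.2603.

-0.260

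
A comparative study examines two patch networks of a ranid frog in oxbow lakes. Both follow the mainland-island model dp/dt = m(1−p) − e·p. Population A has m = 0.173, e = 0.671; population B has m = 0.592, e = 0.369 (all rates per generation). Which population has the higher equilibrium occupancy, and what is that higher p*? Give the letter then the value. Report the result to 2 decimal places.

A: p*_A = m/(m+e) = 0.173/0.8440 = 0.2050.
B: p*_B = 0.592/0.9610 = 0.6160.
B is higher at 0.6160.

B, 0.62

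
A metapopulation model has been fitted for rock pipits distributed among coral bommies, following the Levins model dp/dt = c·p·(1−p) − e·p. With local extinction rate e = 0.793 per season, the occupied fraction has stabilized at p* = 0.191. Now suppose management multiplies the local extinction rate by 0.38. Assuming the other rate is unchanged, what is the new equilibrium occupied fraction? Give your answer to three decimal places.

Balance c(1−p*) = e gives c = e/(1 − 0.19100) = 0.793/0.80900 = 0.98022.
New p* = 1 − e/c = 1 − 0.30134/0.98022 = 0.69258.

0.693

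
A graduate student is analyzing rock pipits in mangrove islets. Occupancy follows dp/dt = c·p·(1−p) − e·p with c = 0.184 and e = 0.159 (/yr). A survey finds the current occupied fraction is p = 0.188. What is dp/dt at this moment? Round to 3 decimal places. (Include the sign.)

-0.002

Colonization term: c·p·(1−p) = 0.184×0.188×0.8120 = 0.02809.
Extinction term: e·p = 0.02989.
dp/dt = 0.02809 − 0.02989 = -0.00180.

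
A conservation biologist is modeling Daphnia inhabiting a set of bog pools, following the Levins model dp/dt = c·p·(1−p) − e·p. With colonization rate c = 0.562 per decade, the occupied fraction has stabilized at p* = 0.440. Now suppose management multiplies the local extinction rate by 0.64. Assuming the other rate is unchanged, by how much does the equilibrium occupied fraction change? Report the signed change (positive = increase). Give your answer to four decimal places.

Balance c(1−p*) = e gives e = 0.562×(1 − 0.44000) = 0.31472.
New p* = 1 − e/c = 1 − 0.20142/0.56200 = 0.64160.
Δp* = 0.64160 − 0.44000 = +0.20160.

0.2016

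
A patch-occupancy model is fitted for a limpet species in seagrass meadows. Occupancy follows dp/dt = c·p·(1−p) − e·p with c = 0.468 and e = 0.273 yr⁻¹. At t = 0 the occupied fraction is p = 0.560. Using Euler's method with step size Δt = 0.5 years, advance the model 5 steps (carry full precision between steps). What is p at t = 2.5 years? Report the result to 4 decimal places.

Update rule: p ← p + [c·p·(1−p) − e·p]·Δt with Δt = 0.5.
p: 0.56000 → 0.54122  (Δp = -0.01878)
p: 0.54122 → 0.52544  (Δp = -0.01577)
p: 0.52544 → 0.51207  (Δp = -0.01337)
p: 0.51207 → 0.50064  (Δp = -0.01143)
p: 0.50064 → 0.49080  (Δp = -0.00984)

0.4908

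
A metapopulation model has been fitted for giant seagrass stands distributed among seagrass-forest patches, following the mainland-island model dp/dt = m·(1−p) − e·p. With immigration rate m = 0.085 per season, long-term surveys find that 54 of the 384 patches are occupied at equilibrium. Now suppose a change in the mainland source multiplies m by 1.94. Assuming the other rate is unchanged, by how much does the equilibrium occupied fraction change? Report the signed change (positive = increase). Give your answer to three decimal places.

0.100

Observed p* = 54/384 = 0.14062.
Balance m(1−p*) = e·p* gives e = m(1−p*)/p* = 0.085×0.85938/0.14062 = 0.51947.
New p* = m/(m+e) = 0.16490/(0.16490+0.51947) = 0.24095.
Δp* = 0.24095 − 0.14062 = +0.10033.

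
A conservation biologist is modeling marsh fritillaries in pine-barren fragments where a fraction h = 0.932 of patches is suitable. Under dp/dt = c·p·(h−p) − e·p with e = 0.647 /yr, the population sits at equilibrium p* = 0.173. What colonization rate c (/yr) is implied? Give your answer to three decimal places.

At equilibrium c(h−p*) = e, so c = e/(h−p*).
c = 0.647/(0.932 − 0.173) = 0.647/0.7590 = 0.8524.

0.852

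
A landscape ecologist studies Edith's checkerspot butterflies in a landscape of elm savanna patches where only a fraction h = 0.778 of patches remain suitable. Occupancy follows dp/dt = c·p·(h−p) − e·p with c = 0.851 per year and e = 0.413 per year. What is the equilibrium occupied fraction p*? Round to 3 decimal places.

0.293

Setting dp/dt = 0 and dividing by p* gives c·(h−p*) = e.
So p* = h − e/c = 0.778 − 0.413/0.851 = 0.778 − 0.4853 = 0.2927.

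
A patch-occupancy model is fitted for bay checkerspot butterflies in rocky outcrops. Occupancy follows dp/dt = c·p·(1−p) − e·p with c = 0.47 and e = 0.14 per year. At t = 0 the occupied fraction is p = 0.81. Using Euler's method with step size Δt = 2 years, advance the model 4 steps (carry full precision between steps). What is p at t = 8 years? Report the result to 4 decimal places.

0.7030

Update rule: p ← p + [c·p·(1−p) − e·p]·Δt with Δt = 2.
  1  |  dp/dt·Δt = -0.082134  |  p_1 = 0.727866
  2  |  dp/dt·Δt = -0.017610  |  p_2 = 0.710256
  3  |  dp/dt·Δt = -0.005427  |  p_3 = 0.704829
  4  |  dp/dt·Δt = -0.001790  |  p_4 = 0.703039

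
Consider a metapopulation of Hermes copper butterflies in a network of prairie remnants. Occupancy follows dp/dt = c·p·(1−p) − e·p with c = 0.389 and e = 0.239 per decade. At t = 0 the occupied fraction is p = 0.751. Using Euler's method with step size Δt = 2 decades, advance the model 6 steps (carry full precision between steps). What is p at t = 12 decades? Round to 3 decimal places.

0.402

Update rule: p ← p + [c·p·(1−p) − e·p]·Δt with Δt = 2.
  1  |  dp/dt·Δt = -0.213493  |  p_1 = 0.537507
  2  |  dp/dt·Δt = -0.063523  |  p_2 = 0.473984
  3  |  dp/dt·Δt = -0.032591  |  p_3 = 0.441393
  4  |  dp/dt·Δt = -0.019158  |  p_4 = 0.422235
  5  |  dp/dt·Δt = -0.012033  |  p_5 = 0.410202
  6  |  dp/dt·Δt = -0.007850  |  p_6 = 0.402352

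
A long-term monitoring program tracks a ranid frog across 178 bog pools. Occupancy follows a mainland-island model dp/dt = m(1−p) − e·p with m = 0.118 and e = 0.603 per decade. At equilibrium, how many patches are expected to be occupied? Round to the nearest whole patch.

29

p* = m/(m+e) = 0.118/0.7210 = 0.1637.
Expected occupied patches = N × p* = 178 × 0.1637 = 29.13 ≈ 29.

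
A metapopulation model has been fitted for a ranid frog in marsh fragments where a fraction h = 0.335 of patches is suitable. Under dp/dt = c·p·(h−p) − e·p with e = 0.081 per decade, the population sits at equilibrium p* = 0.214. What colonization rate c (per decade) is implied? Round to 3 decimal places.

At equilibrium c(h−p*) = e, so c = e/(h−p*).
c = 0.081/(0.335 − 0.214) = 0.081/0.1210 = 0.6694.

0.669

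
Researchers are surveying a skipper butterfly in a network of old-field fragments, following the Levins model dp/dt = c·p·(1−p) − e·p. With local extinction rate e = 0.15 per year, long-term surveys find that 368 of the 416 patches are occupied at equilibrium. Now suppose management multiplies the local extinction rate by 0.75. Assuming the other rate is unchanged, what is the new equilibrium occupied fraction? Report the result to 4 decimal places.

0.9135

Observed p* = 368/416 = 0.88462.
Balance c(1−p*) = e gives c = e/(1 − 0.88462) = 0.15/0.11538 = 1.30005.
New p* = 1 − e/c = 1 − 0.11250/1.30005 = 0.91346.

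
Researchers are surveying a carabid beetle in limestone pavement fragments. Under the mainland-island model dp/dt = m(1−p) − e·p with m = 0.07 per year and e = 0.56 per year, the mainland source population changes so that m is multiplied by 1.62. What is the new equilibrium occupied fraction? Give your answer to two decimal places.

0.17

Before: p* = 0.07/(0.07+0.56) = 0.1111.
After: m = 0.1134, e = 0.56; p* = 0.1134/0.6734 = 0.1684.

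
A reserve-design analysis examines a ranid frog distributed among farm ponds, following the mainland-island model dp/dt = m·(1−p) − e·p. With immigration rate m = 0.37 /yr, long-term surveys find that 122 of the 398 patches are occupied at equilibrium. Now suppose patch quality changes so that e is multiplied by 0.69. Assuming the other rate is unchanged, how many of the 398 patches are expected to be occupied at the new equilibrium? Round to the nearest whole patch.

155

Observed p* = 122/398 = 0.30653.
Balance m(1−p*) = e·p* gives e = m(1−p*)/p* = 0.37×0.69347/0.30653 = 0.83706.
New p* = m/(m+e) = 0.37000/(0.37000+0.57757) = 0.39047.
Expected occupied = 398 × 0.39047 = 155.41 ≈ 155.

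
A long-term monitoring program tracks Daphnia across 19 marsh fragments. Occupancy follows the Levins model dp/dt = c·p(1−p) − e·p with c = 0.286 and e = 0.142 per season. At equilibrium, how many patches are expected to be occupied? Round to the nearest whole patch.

10

p* = 1 − e/c = 1 − 0.142/0.286 = 0.5035.
Expected occupied patches = N × p* = 19 × 0.5035 = 9.57 ≈ 10.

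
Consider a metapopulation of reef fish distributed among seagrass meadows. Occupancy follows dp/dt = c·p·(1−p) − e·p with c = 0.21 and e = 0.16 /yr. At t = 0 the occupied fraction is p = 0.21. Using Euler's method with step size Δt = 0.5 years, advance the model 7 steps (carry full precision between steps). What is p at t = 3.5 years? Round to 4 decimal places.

0.2141

Update rule: p ← p + [c·p·(1−p) − e·p]·Δt with Δt = 0.5.
  1  |  dp/dt·Δt = +0.000619  |  p_1 = 0.210619
  2  |  dp/dt·Δt = +0.000608  |  p_2 = 0.211227
  3  |  dp/dt·Δt = +0.000596  |  p_3 = 0.211823
  4  |  dp/dt·Δt = +0.000584  |  p_4 = 0.212407
  5  |  dp/dt·Δt = +0.000573  |  p_5 = 0.212980
  6  |  dp/dt·Δt = +0.000562  |  p_6 = 0.213542
  7  |  dp/dt·Δt = +0.000551  |  p_7 = 0.214092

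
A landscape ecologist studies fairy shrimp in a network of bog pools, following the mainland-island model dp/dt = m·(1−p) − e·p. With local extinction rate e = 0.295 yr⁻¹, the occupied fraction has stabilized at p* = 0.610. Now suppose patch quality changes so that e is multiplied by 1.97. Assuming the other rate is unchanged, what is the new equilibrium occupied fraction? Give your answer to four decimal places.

Balance m(1−p*) = e·p* gives m = e·p*/(1−p*) = 0.295×0.61000/0.39000 = 0.46141.
New p* = m/(m+e) = 0.46141/(0.46141+0.58115) = 0.44257.

0.4426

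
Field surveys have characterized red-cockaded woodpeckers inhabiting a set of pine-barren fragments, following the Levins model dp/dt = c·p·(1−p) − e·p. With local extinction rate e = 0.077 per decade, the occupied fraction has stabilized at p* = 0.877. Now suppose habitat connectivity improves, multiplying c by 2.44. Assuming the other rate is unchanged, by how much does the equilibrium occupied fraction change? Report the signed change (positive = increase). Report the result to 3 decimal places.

Balance c(1−p*) = e gives c = e/(1 − 0.87700) = 0.077/0.12300 = 0.62602.
New p* = 1 − e/c = 1 − 0.07700/1.52749 = 0.94959.
Δp* = 0.94959 − 0.87700 = +0.07259.

0.073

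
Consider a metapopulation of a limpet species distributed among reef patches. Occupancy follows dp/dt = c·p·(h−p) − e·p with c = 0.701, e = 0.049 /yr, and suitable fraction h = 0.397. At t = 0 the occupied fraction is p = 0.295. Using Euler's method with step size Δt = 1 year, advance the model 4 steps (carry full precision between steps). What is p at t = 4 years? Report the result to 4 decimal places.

0.3148

Update rule: p ← p + [c·p·(h−p) − e·p]·Δt with Δt = 1.
  1  |  dp/dt·Δt = +0.006638  |  p_1 = 0.301638
  2  |  dp/dt·Δt = +0.005384  |  p_2 = 0.307022
  3  |  dp/dt·Δt = +0.004321  |  p_3 = 0.311343
  4  |  dp/dt·Δt = +0.003439  |  p_4 = 0.314782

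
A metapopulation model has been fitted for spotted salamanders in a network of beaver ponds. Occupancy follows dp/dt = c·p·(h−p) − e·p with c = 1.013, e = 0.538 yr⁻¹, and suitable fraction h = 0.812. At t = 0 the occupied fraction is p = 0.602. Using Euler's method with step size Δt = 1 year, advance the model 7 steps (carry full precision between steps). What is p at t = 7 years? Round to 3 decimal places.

Update rule: p ← p + [c·p·(h−p) − e·p]·Δt with Δt = 1.
  1  |  dp/dt·Δt = -0.195813  |  p_1 = 0.406187
  2  |  dp/dt·Δt = -0.051550  |  p_2 = 0.354637
  3  |  dp/dt·Δt = -0.026488  |  p_3 = 0.328149
  4  |  dp/dt·Δt = -0.015705  |  p_4 = 0.312444
  5  |  dp/dt·Δt = -0.009983  |  p_5 = 0.302462
  6  |  dp/dt·Δt = -0.006605  |  p_6 = 0.295857
  7  |  dp/dt·Δt = -0.004481  |  p_7 = 0.291375

0.291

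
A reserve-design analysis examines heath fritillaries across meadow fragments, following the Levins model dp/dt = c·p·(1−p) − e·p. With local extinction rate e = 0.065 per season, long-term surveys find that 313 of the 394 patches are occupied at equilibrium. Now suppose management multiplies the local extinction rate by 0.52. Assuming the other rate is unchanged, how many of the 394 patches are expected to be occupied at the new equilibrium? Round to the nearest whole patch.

Observed p* = 313/394 = 0.79442.
Balance c(1−p*) = e gives c = e/(1 − 0.79442) = 0.065/0.20558 = 0.31618.
New p* = 1 − e/c = 1 − 0.03380/0.31618 = 0.89310.
Expected occupied = 394 × 0.89310 = 351.88 ≈ 352.

352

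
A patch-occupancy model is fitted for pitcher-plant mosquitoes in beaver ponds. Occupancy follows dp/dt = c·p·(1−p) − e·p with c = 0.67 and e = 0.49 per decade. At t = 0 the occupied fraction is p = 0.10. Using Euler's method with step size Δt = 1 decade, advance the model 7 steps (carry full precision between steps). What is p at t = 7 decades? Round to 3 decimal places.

0.182

Update rule: p ← p + [c·p·(1−p) − e·p]·Δt with Δt = 1.
p: 0.10000 → 0.11130  (Δp = +0.01130)
p: 0.11130 → 0.12303  (Δp = +0.01173)
p: 0.12303 → 0.13504  (Δp = +0.01200)
p: 0.13504 → 0.14713  (Δp = +0.01209)
p: 0.14713 → 0.15911  (Δp = +0.01198)
p: 0.15911 → 0.17079  (Δp = +0.01168)
p: 0.17079 → 0.18198  (Δp = +0.01120)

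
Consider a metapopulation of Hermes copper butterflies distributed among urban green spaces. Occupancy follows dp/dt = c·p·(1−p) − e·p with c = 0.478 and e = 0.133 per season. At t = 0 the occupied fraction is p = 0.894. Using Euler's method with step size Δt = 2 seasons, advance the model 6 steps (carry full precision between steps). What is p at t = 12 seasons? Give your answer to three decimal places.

Update rule: p ← p + [c·p·(1−p) − e·p]·Δt with Δt = 2.
  1  |  dp/dt·Δt = -0.147210  |  p_1 = 0.746790
  2  |  dp/dt·Δt = -0.017872  |  p_2 = 0.728918
  3  |  dp/dt·Δt = -0.004990  |  p_3 = 0.723928
  4  |  dp/dt·Δt = -0.001502  |  p_4 = 0.722426
  5  |  dp/dt·Δt = -0.000462  |  p_5 = 0.721964
  6  |  dp/dt·Δt = -0.000143  |  p_6 = 0.721821

0.722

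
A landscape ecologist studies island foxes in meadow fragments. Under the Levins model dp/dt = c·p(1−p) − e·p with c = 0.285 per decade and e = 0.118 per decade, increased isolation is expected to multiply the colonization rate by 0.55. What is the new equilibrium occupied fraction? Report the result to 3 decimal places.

0.247

Before: p* = 1 − 0.118/0.285 = 0.5860.
After the change, c = 0.15675, e = 0.118, so p* = 1 − 0.118/0.15675 = 0.2472.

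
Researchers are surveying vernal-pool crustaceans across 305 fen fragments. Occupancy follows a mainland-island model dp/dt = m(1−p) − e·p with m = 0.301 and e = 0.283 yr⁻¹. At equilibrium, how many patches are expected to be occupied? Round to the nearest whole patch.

157

p* = m/(m+e) = 0.301/0.5840 = 0.5154.
Expected occupied patches = N × p* = 305 × 0.5154 = 157.20 ≈ 157.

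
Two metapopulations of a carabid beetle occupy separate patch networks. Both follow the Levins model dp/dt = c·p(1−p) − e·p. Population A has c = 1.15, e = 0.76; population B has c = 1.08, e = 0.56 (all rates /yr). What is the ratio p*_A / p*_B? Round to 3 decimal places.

0.704

A: p*_A = 1 − 0.76/1.15 = 0.3391.
B: p*_B = 1 − 0.56/1.08 = 0.4815.
p*_A / p*_B = 0.3391/0.4815 = 0.7043.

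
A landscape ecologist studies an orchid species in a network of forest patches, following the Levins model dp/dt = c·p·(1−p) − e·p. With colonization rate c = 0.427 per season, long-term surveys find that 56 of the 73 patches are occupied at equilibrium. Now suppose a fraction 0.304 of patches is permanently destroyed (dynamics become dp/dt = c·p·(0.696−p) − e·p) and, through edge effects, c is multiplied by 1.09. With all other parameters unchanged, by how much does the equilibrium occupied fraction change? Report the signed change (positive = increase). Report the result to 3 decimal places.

-0.285

Observed p* = 56/73 = 0.76712.
Balance c(1−p*) = e gives e = 0.427×(1 − 0.76712) = 0.09944.
New p* = 0.696 − e/c = 0.696 − 0.09944/0.46543 = 0.48235.
Δp* = 0.48235 − 0.76712 = -0.28477.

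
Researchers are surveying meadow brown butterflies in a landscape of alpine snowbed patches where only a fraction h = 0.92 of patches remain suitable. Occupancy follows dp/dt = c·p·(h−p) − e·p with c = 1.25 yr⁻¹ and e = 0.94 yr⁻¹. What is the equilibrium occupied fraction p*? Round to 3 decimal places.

Setting dp/dt = 0 and dividing by p* gives c·(h−p*) = e.
So p* = h − e/c = 0.92 − 0.94/1.25 = 0.92 − 0.7520 = 0.1680.

0.168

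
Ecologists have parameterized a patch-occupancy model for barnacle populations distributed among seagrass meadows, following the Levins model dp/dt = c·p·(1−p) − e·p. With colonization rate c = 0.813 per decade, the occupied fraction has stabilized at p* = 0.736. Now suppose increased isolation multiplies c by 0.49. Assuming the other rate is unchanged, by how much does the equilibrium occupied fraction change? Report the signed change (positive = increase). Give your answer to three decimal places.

-0.275

Balance c(1−p*) = e gives e = 0.813×(1 − 0.73600) = 0.21463.
New p* = 1 − e/c = 1 − 0.21463/0.39837 = 0.46123.
Δp* = 0.46123 − 0.73600 = -0.27477.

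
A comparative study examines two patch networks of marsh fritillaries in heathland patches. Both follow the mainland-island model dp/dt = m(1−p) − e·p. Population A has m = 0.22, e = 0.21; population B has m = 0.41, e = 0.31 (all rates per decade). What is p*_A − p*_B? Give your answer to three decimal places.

A: p*_A = m/(m+e) = 0.22/0.4300 = 0.5116.
B: p*_B = 0.41/0.7200 = 0.5694.
p*_A − p*_B = 0.5116 − 0.5694 = -0.0578.

-0.058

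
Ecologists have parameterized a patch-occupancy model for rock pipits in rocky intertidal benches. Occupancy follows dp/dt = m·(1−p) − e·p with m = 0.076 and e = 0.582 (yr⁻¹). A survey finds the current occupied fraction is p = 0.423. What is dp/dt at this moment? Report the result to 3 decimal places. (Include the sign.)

Colonization term: m·(1−p) = 0.076×0.5770 = 0.04385.
Extinction term: e·p = 0.24619.
dp/dt = 0.04385 − 0.24619 = -0.20233.

-0.202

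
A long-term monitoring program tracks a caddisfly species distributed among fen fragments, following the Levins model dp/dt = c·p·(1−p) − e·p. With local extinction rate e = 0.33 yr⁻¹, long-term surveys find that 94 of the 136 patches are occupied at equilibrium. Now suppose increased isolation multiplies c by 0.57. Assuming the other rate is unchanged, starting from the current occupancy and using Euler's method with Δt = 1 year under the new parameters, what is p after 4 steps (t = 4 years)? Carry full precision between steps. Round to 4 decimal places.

Observed p* = 94/136 = 0.69118.
Balance c(1−p*) = e gives c = e/(1 − 0.69118) = 0.33/0.30882 = 1.06857.
Starting from p₀ = 0.69118; update p ← p + (dp/dt)·Δt with the new parameters.
p: 0.69118 → 0.59310  (Δp = -0.09808)
p: 0.59310 → 0.54437  (Δp = -0.04873)
p: 0.54437 → 0.51580  (Δp = -0.02857)
p: 0.51580 → 0.49770  (Δp = -0.01809)

0.4977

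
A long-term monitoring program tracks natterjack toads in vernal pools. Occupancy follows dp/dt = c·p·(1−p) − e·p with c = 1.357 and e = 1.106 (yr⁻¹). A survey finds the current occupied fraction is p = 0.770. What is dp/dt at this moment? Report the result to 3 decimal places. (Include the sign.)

Colonization term: c·p·(1−p) = 1.357×0.770×0.2300 = 0.24032.
Extinction term: e·p = 0.85162.
dp/dt = 0.24032 − 0.85162 = -0.61130.

-0.611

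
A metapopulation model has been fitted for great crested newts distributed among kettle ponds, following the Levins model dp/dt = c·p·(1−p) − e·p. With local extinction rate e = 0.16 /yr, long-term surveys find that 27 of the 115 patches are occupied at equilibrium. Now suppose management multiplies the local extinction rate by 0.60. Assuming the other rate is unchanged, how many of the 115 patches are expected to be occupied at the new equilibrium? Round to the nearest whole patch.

Observed p* = 27/115 = 0.23478.
Balance c(1−p*) = e gives c = e/(1 − 0.23478) = 0.16/0.76522 = 0.20909.
New p* = 1 − e/c = 1 − 0.09600/0.20909 = 0.54087.
Expected occupied = 115 × 0.54087 = 62.20 ≈ 62.

62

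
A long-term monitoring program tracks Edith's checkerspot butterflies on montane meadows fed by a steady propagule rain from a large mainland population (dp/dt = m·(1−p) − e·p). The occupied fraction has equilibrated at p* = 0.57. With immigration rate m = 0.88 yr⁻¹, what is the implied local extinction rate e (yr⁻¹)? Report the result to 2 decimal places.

At equilibrium m(1−p*) = e·p*, so e = m(1−p*)/p*.
e = 0.88 × 0.4300 / 0.57 = 0.6639.

0.66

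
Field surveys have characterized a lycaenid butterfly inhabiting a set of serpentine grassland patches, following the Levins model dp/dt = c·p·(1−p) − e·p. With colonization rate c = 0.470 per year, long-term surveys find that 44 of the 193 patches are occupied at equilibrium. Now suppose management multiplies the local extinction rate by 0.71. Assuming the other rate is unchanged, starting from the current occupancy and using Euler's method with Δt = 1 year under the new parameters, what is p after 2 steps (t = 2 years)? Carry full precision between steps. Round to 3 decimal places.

0.276

Observed p* = 44/193 = 0.22798.
Balance c(1−p*) = e gives e = 0.470×(1 − 0.22798) = 0.36285.
Starting from p₀ = 0.22798; update p ← p + (dp/dt)·Δt with the new parameters.
t = 1: p = 0.22798 + (+0.02399) = 0.25197
t = 2: p = 0.25197 + (+0.02367) = 0.27564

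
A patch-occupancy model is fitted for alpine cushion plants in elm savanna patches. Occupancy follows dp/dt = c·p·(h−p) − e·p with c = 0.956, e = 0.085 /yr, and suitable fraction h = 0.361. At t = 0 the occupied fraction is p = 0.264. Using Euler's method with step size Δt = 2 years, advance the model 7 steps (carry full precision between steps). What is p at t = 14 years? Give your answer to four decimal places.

Update rule: p ← p + [c·p·(h−p) − e·p]·Δt with Δt = 2.
step 1: Δp = +0.00408, p = 0.26808
step 2: Δp = +0.00205, p = 0.27014
step 3: Δp = +0.00101, p = 0.27114
step 4: Δp = +0.00049, p = 0.27163
step 5: Δp = +0.00024, p = 0.27187
step 6: Δp = +0.00011, p = 0.27198
step 7: Δp = +0.00005, p = 0.27204

0.2720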